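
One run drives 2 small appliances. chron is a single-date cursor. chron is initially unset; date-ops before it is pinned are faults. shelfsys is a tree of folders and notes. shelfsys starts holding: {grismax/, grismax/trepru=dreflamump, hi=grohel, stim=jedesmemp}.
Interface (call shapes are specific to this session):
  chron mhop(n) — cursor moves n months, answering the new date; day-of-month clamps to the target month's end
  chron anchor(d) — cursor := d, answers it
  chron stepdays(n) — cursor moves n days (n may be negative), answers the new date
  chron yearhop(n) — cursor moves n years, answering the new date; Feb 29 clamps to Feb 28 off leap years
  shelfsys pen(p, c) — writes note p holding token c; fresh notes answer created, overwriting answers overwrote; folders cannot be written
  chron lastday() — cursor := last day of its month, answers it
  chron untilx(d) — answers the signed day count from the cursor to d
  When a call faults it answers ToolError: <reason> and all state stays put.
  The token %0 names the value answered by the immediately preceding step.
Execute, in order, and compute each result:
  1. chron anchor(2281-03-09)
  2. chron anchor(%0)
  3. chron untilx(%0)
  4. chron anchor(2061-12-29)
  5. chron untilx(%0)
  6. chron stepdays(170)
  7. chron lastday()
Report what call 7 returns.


Answer: 2062-06-30

Derivation:
;; chron anchor(d: 2281-03-09) == 2281-03-09
;; chron anchor(d: %0) == 2281-03-09
;; chron untilx(d: %0) == 0
;; chron anchor(d: 2061-12-29) == 2061-12-29
;; chron untilx(d: %0) == 0
;; chron stepdays(n: 170) == 2062-06-17
;; chron lastday() == 2062-06-30


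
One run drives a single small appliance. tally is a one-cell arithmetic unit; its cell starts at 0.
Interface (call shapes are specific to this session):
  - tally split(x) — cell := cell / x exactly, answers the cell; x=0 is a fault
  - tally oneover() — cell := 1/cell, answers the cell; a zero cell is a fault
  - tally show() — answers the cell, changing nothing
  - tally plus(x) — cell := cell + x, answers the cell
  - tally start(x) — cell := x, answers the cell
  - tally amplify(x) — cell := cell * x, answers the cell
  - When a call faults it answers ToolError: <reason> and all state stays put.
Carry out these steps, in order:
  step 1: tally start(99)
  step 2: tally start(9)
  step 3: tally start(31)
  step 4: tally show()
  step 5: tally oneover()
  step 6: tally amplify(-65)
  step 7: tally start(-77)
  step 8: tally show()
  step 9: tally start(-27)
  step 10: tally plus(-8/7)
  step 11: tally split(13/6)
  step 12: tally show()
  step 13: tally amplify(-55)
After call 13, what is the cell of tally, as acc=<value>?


Answer: acc=65010/91

Derivation:
~$ tally start x='99'
  99
~$ tally start x='9'
  9
~$ tally start x='31'
  31
~$ tally show
  31
~$ tally oneover
  1/31
~$ tally amplify x='-65'
  -65/31
~$ tally start x='-77'
  -77
~$ tally show
  -77
~$ tally start x='-27'
  -27
~$ tally plus x='-8/7'
  -197/7
~$ tally split x='13/6'
  -1182/91
~$ tally show
  -1182/91
~$ tally amplify x='-55'
  65010/91


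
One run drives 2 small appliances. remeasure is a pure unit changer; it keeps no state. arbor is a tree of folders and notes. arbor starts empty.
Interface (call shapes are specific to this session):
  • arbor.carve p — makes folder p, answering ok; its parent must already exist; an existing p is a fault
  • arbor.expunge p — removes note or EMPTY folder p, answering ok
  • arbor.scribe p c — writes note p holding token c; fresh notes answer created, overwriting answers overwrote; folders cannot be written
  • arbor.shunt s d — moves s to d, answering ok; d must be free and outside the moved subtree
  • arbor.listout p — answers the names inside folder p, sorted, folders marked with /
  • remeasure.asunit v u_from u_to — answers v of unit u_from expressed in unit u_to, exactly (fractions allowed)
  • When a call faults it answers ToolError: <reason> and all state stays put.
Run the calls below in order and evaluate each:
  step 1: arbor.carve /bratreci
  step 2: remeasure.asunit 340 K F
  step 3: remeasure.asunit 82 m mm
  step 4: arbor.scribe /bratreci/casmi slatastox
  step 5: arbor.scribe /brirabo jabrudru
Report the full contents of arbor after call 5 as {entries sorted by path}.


I invoke arbor.carve passing p: /bratreci, yielding ok.
Now I run remeasure.asunit passing v: 340, u_from: K, u_to: F, → 15233/100.
I invoke remeasure.asunit passing v: 82, u_from: m, u_to: mm, which returns 82000.
I run arbor.scribe passing p: /bratreci/casmi, c: slatastox, → created.
I use arbor.scribe passing p: /brirabo, c: jabrudru, giving created.

Answer: {bratreci/, bratreci/casmi=slatastox, brirabo=jabrudru}


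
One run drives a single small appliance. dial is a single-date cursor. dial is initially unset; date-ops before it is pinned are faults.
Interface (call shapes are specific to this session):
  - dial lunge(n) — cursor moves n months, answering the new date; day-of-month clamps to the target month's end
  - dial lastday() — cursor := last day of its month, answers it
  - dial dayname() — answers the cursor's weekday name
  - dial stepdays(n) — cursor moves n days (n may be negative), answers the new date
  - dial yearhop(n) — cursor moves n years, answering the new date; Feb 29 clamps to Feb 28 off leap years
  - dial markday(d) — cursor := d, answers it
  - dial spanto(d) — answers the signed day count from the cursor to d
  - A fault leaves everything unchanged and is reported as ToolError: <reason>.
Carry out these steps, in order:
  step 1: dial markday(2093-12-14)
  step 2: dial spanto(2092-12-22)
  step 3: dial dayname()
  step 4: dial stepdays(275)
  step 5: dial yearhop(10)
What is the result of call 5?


Answer: 2104-09-15

Derivation:
→ dial markday(d: 2093-12-14)
← 2093-12-14
→ dial spanto(d: 2092-12-22)
← -357
→ dial dayname()
← Monday
→ dial stepdays(n: 275)
← 2094-09-15
→ dial yearhop(n: 10)
← 2104-09-15


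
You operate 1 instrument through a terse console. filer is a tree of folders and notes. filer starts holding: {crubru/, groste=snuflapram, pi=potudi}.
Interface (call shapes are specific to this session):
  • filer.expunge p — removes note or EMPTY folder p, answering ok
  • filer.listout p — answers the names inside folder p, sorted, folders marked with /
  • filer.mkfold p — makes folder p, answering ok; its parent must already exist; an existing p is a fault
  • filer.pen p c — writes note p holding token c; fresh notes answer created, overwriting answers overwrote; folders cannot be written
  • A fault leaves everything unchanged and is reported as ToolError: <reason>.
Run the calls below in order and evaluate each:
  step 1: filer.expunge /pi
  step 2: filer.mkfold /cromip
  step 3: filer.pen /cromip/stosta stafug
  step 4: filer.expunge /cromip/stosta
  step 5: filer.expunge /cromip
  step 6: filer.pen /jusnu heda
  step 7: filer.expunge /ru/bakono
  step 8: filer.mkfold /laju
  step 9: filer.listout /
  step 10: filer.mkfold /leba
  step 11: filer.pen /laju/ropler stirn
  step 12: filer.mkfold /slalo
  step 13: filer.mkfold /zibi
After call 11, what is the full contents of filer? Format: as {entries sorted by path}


Answer: {crubru/, groste=snuflapram, jusnu=heda, laju/, laju/ropler=stirn, leba/}

Derivation:
# 1. expunge(p: /pi) => ok
# 2. mkfold(p: /cromip) => ok
# 3. pen(p: /cromip/stosta, c: stafug) => created
# 4. expunge(p: /cromip/stosta) => ok
# 5. expunge(p: /cromip) => ok
# 6. pen(p: /jusnu, c: heda) => created
# 7. expunge(p: /ru/bakono) => ToolError: not found
# 8. mkfold(p: /laju) => ok
# 9. listout(p: /) => [crubru/, groste, jusnu, laju/]
# 10. mkfold(p: /leba) => ok
# 11. pen(p: /laju/ropler, c: stirn) => created
# 12. mkfold(p: /slalo) => ok
# 13. mkfold(p: /zibi) => ok


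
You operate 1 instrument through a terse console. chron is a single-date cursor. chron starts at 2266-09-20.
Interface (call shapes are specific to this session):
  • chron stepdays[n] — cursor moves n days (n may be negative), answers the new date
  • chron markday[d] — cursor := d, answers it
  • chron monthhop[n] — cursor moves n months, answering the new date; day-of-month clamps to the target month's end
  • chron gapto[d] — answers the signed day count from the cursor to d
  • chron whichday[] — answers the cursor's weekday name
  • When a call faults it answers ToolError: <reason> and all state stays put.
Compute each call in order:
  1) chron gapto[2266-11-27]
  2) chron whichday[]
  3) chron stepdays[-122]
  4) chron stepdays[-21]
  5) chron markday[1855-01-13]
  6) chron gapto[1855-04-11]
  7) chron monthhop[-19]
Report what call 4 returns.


Answer: 2266-04-30

Derivation:
-- chron gapto(d='2266-11-27') -> 68
-- chron whichday() -> Thursday
-- chron stepdays(n='-122') -> 2266-05-21
-- chron stepdays(n='-21') -> 2266-04-30
-- chron markday(d='1855-01-13') -> 1855-01-13
-- chron gapto(d='1855-04-11') -> 88
-- chron monthhop(n='-19') -> 1853-06-13


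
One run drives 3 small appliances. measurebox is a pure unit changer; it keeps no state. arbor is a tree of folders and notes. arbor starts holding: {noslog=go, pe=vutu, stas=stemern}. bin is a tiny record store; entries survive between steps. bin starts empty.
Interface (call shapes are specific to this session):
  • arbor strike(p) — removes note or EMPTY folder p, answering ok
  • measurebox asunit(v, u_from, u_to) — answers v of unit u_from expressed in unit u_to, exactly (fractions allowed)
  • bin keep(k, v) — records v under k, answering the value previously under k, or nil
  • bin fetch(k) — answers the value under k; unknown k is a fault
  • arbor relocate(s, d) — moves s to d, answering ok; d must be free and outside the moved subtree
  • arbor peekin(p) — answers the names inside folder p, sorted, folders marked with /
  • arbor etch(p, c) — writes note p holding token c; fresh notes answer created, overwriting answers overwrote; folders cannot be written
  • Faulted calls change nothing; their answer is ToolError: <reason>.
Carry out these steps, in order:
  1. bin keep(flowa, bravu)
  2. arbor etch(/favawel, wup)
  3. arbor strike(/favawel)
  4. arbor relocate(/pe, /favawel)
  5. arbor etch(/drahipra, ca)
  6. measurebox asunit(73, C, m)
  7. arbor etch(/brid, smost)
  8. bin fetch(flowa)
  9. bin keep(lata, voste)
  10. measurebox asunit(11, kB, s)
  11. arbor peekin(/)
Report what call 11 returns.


>> bin keep(k='flowa', v='bravu')
<< nil
>> arbor etch(p='/favawel', c='wup')
<< created
>> arbor strike(p='/favawel')
<< ok
>> arbor relocate(s='/pe', d='/favawel')
<< ok
>> arbor etch(p='/drahipra', c='ca')
<< created
>> measurebox asunit(v='73', u_from='C', u_to='m')
<< ToolError: incompatible units
>> arbor etch(p='/brid', c='smost')
<< created
>> bin fetch(k='flowa')
<< bravu
>> bin keep(k='lata', v='voste')
<< nil
>> measurebox asunit(v='11', u_from='kB', u_to='s')
<< ToolError: incompatible units
>> arbor peekin(p='/')
<< [brid, drahipra, favawel, noslog, stas]

Answer: [brid, drahipra, favawel, noslog, stas]


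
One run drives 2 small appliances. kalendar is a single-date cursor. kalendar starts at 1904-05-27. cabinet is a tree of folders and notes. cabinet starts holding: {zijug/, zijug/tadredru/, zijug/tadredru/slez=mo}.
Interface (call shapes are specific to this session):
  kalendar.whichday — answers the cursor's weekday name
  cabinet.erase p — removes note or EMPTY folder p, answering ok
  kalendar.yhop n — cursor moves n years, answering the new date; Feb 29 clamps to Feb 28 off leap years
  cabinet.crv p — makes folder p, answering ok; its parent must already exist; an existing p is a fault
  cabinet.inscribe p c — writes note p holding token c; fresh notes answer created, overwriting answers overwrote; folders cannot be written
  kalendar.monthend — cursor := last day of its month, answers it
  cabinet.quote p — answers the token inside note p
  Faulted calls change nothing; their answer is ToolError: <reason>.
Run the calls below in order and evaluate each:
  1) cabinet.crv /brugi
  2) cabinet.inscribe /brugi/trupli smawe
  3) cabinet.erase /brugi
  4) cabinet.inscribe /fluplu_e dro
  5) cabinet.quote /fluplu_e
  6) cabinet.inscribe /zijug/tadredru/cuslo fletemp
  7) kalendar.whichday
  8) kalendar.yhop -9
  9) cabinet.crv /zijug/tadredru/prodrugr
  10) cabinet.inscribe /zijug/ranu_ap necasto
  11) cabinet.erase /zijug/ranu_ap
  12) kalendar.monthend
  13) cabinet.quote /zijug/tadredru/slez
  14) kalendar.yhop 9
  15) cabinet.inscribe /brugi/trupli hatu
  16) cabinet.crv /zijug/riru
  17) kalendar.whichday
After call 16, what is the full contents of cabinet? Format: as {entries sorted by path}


// 1. cabinet.crv(/brugi) => ok
// 2. cabinet.inscribe(/brugi/trupli, smawe) => created
// 3. cabinet.erase(/brugi) => ToolError: not empty
// 4. cabinet.inscribe(/fluplu_e, dro) => created
// 5. cabinet.quote(/fluplu_e) => dro
// 6. cabinet.inscribe(/zijug/tadredru/cuslo, fletemp) => created
// 7. kalendar.whichday() => Friday
// 8. kalendar.yhop(-9) => 1895-05-27
// 9. cabinet.crv(/zijug/tadredru/prodrugr) => ok
// 10. cabinet.inscribe(/zijug/ranu_ap, necasto) => created
// 11. cabinet.erase(/zijug/ranu_ap) => ok
// 12. kalendar.monthend() => 1895-05-31
// 13. cabinet.quote(/zijug/tadredru/slez) => mo
// 14. kalendar.yhop(9) => 1904-05-31
// 15. cabinet.inscribe(/brugi/trupli, hatu) => overwrote
// 16. cabinet.crv(/zijug/riru) => ok
// 17. kalendar.whichday() => Tuesday

Answer: {brugi/, brugi/trupli=hatu, fluplu_e=dro, zijug/, zijug/riru/, zijug/tadredru/, zijug/tadredru/cuslo=fletemp, zijug/tadredru/prodrugr/, zijug/tadredru/slez=mo}


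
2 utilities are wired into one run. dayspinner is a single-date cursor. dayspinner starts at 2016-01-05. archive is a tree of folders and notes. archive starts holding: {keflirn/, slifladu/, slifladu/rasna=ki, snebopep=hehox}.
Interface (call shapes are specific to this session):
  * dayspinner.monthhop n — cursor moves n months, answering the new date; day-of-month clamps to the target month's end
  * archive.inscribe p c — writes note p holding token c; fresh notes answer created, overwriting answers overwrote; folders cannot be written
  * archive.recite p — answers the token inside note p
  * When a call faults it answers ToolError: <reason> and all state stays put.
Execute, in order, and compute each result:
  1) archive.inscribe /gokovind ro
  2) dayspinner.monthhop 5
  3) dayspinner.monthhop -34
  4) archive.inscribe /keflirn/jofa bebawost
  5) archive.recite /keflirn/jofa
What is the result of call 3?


Answer: 2013-08-05

Derivation:
Do: archive.inscribe[p→/gokovind; c→ro]
See: created
Do: dayspinner.monthhop[n→5]
See: 2016-06-05
Do: dayspinner.monthhop[n→-34]
See: 2013-08-05
Do: archive.inscribe[p→/keflirn/jofa; c→bebawost]
See: created
Do: archive.recite[p→/keflirn/jofa]
See: bebawost


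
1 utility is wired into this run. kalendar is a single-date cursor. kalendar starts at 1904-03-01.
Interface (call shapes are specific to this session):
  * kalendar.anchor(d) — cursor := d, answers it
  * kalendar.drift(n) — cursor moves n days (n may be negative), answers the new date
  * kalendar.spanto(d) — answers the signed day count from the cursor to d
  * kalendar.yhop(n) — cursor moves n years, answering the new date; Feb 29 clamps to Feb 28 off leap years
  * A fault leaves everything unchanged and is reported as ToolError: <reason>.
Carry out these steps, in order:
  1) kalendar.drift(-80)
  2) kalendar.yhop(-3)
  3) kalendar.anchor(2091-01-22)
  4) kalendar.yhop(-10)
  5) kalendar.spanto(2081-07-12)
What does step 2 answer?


Answer: 1900-12-12

Derivation:
;; kalendar.drift(n: -80) : 1903-12-12
;; kalendar.yhop(n: -3) : 1900-12-12
;; kalendar.anchor(d: 2091-01-22) : 2091-01-22
;; kalendar.yhop(n: -10) : 2081-01-22
;; kalendar.spanto(d: 2081-07-12) : 171


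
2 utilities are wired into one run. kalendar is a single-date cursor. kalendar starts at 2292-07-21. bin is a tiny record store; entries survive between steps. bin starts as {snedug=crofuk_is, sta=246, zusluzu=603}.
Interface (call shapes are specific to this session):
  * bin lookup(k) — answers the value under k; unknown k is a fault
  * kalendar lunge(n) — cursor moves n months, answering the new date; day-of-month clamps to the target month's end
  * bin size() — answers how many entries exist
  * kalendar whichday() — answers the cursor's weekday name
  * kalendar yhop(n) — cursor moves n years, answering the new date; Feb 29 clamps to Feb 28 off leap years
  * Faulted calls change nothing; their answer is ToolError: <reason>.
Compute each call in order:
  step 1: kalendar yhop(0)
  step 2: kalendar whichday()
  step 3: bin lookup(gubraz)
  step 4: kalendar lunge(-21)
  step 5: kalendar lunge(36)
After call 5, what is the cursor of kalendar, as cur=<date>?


-> kalendar yhop(n: 0)
<- 2292-07-21
-> kalendar whichday()
<- Thursday
-> bin lookup(k: gubraz)
<- ToolError: no such key gubraz
-> kalendar lunge(n: -21)
<- 2290-10-21
-> kalendar lunge(n: 36)
<- 2293-10-21

Answer: cur=2293-10-21


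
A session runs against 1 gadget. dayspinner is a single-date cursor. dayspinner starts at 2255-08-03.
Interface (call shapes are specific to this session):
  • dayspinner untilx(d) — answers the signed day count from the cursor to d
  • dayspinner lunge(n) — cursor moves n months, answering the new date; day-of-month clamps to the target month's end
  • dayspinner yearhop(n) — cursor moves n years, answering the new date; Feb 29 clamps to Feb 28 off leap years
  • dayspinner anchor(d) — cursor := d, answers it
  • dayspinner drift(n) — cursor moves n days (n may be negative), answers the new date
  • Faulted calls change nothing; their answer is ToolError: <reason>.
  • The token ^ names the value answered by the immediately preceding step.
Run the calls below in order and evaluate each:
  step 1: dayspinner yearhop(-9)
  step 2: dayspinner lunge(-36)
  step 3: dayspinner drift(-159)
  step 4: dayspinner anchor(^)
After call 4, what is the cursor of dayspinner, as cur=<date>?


> dayspinner yearhop n→-9
[out] 2246-08-03
> dayspinner lunge n→-36
[out] 2243-08-03
> dayspinner drift n→-159
[out] 2243-02-25
> dayspinner anchor d→^
[out] 2243-02-25

Answer: cur=2243-02-25


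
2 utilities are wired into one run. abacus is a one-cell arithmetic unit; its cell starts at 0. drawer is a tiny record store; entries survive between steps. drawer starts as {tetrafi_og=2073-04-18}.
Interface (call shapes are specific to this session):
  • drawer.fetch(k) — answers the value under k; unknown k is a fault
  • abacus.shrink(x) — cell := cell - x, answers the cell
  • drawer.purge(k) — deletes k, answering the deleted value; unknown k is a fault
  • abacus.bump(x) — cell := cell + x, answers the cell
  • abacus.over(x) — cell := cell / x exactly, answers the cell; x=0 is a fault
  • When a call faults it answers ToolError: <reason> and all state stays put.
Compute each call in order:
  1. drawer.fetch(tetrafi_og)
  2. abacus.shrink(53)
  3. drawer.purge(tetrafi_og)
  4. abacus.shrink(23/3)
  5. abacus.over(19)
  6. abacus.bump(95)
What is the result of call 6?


$ drawer.fetch k: tetrafi_og
:: 2073-04-18
$ abacus.shrink x: 53
:: -53
$ drawer.purge k: tetrafi_og
:: 2073-04-18
$ abacus.shrink x: 23/3
:: -182/3
$ abacus.over x: 19
:: -182/57
$ abacus.bump x: 95
:: 5233/57

Answer: 5233/57


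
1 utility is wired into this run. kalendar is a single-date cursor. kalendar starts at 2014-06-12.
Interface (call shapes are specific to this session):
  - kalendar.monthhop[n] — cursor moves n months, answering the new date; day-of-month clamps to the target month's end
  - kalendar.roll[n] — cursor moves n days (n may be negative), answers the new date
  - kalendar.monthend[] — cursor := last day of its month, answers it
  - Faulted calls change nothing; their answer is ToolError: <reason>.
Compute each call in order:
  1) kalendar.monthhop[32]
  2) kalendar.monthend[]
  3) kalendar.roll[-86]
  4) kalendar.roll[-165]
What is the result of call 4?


Answer: 2016-06-22

Derivation:
Invoking monthhop with 32, which returns 2017-02-12.
I call monthend, giving 2017-02-28.
I try roll with -86, and see 2016-12-04.
I use roll with -165, and get 2016-06-22.


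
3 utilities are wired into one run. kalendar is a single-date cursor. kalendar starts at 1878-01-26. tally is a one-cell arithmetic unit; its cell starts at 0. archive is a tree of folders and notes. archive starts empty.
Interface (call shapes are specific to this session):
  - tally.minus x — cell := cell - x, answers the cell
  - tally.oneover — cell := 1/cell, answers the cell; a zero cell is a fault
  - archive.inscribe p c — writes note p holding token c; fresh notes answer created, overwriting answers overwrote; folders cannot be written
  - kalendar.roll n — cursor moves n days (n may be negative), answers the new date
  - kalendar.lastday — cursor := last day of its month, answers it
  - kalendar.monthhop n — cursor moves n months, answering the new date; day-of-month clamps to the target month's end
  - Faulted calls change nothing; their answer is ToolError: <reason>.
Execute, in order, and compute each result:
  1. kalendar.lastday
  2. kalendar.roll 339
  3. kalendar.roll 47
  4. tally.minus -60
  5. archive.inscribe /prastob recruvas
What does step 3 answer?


Answer: 1879-02-21

Derivation:
Do: kalendar.lastday[]
See: 1878-01-31
Do: kalendar.roll[n→339]
See: 1879-01-05
Do: kalendar.roll[n→47]
See: 1879-02-21
Do: tally.minus[x→-60]
See: 60
Do: archive.inscribe[p→/prastob; c→recruvas]
See: created


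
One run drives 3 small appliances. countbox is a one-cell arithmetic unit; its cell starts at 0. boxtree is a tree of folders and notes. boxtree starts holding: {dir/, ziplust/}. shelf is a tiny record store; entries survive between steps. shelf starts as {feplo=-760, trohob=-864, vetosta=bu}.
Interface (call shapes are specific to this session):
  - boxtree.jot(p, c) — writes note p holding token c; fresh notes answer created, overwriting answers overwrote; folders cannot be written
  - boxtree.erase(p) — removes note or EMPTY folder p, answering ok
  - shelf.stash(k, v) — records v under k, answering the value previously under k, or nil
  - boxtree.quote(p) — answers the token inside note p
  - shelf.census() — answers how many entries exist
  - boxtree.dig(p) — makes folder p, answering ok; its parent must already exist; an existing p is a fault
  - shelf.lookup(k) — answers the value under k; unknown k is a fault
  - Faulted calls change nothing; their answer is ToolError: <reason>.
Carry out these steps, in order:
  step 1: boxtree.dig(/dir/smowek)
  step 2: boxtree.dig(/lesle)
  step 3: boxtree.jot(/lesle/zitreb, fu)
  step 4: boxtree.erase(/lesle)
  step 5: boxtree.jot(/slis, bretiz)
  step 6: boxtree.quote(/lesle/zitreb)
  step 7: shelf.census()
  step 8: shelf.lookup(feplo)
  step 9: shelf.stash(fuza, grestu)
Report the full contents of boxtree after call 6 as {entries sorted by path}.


==> boxtree.dig(p='/dir/smowek')
<== ok
==> boxtree.dig(p='/lesle')
<== ok
==> boxtree.jot(p='/lesle/zitreb', c='fu')
<== created
==> boxtree.erase(p='/lesle')
<== ToolError: not empty
==> boxtree.jot(p='/slis', c='bretiz')
<== created
==> boxtree.quote(p='/lesle/zitreb')
<== fu
==> shelf.census()
<== 3
==> shelf.lookup(k='feplo')
<== -760
==> shelf.stash(k='fuza', v='grestu')
<== nil

Answer: {dir/, dir/smowek/, lesle/, lesle/zitreb=fu, slis=bretiz, ziplust/}


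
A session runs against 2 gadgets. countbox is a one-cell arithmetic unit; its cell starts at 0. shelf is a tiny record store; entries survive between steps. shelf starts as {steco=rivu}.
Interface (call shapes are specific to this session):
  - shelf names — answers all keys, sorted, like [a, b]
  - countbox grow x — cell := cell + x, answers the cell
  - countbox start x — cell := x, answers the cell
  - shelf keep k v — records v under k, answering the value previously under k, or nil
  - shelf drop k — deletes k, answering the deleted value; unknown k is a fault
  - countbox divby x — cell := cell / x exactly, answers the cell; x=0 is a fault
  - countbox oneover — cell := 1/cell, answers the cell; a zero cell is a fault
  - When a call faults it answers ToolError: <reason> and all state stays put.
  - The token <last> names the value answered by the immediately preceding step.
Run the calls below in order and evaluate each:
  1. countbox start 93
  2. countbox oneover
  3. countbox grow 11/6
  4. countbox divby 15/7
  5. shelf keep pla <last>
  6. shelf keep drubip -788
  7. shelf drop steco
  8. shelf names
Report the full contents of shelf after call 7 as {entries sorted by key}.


-- 1. countbox start(93) : 93
-- 2. countbox oneover() : 1/93
-- 3. countbox grow(11/6) : 343/186
-- 4. countbox divby(15/7) : 2401/2790
-- 5. shelf keep(pla, <last>) : nil
-- 6. shelf keep(drubip, -788) : nil
-- 7. shelf drop(steco) : rivu
-- 8. shelf names() : [drubip, pla]

Answer: {drubip=-788, pla=2401/2790}


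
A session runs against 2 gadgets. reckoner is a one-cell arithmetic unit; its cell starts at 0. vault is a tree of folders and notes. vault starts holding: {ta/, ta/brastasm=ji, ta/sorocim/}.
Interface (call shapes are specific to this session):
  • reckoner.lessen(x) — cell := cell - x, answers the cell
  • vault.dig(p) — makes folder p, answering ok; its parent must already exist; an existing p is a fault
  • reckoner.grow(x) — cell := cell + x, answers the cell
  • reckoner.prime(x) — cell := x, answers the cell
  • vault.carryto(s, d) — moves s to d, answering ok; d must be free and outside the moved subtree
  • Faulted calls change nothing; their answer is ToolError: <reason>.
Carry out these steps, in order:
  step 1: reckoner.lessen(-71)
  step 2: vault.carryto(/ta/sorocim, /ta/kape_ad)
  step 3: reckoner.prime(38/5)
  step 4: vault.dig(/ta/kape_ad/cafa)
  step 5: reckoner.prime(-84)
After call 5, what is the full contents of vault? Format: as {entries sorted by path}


Answer: {ta/, ta/brastasm=ji, ta/kape_ad/, ta/kape_ad/cafa/}

Derivation:
[in] lessen x='-71'
  71
[in] carryto s='/ta/sorocim' d='/ta/kape_ad'
  ok
[in] prime x='38/5'
  38/5
[in] dig p='/ta/kape_ad/cafa'
  ok
[in] prime x='-84'
  -84


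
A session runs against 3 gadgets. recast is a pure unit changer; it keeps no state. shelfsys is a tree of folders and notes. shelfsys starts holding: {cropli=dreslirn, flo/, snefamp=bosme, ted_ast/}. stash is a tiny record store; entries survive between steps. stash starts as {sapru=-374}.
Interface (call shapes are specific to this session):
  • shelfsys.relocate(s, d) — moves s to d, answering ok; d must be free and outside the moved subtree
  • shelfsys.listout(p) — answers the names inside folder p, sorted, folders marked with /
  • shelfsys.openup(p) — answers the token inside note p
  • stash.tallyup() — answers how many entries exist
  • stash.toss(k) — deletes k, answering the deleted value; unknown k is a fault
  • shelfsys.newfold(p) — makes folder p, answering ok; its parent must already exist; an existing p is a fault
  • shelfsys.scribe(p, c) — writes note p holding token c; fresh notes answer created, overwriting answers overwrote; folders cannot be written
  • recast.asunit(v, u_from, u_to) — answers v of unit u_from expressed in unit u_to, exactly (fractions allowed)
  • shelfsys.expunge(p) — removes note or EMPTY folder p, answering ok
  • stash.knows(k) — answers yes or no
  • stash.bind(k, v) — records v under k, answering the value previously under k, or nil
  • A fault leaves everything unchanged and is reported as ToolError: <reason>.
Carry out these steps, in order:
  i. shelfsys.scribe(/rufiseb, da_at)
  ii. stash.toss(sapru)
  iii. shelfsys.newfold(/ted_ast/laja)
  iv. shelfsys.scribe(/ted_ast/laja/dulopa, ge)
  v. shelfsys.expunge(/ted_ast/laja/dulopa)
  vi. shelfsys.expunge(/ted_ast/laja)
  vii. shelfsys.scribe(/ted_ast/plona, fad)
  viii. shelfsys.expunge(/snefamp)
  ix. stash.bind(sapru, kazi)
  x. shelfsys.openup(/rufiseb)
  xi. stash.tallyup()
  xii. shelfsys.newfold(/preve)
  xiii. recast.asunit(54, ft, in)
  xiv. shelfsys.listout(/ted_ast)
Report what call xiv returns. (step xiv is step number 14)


CALL shelfsys.scribe[p→/rufiseb; c→da_at]
RET  created
CALL stash.toss[k→sapru]
RET  -374
CALL shelfsys.newfold[p→/ted_ast/laja]
RET  ok
CALL shelfsys.scribe[p→/ted_ast/laja/dulopa; c→ge]
RET  created
CALL shelfsys.expunge[p→/ted_ast/laja/dulopa]
RET  ok
CALL shelfsys.expunge[p→/ted_ast/laja]
RET  ok
CALL shelfsys.scribe[p→/ted_ast/plona; c→fad]
RET  created
CALL shelfsys.expunge[p→/snefamp]
RET  ok
CALL stash.bind[k→sapru; v→kazi]
RET  nil
CALL shelfsys.openup[p→/rufiseb]
RET  da_at
CALL stash.tallyup[]
RET  1
CALL shelfsys.newfold[p→/preve]
RET  ok
CALL recast.asunit[v→54; u_from→ft; u_to→in]
RET  648
CALL shelfsys.listout[p→/ted_ast]
RET  [plona]

Answer: [plona]


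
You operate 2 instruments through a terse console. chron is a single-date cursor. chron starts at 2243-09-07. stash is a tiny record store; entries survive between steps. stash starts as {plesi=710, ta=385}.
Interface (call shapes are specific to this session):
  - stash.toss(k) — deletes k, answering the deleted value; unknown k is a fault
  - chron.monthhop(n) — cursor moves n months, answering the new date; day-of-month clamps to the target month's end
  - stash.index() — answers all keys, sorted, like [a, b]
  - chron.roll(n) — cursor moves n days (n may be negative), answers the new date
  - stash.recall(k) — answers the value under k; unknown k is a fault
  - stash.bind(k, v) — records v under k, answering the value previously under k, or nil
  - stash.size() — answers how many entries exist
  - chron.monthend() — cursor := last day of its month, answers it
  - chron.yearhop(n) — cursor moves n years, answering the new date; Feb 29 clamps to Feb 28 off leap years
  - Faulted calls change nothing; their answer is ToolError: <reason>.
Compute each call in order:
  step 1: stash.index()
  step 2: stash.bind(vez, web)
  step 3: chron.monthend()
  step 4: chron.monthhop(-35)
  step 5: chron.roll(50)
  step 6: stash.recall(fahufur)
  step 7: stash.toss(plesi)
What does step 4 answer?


Answer: 2240-10-30

Derivation:
>> stash.index()
<< [plesi, ta]
>> stash.bind(k: vez, v: web)
<< nil
>> chron.monthend()
<< 2243-09-30
>> chron.monthhop(n: -35)
<< 2240-10-30
>> chron.roll(n: 50)
<< 2240-12-19
>> stash.recall(k: fahufur)
<< ToolError: no such key fahufur
>> stash.toss(k: plesi)
<< 710


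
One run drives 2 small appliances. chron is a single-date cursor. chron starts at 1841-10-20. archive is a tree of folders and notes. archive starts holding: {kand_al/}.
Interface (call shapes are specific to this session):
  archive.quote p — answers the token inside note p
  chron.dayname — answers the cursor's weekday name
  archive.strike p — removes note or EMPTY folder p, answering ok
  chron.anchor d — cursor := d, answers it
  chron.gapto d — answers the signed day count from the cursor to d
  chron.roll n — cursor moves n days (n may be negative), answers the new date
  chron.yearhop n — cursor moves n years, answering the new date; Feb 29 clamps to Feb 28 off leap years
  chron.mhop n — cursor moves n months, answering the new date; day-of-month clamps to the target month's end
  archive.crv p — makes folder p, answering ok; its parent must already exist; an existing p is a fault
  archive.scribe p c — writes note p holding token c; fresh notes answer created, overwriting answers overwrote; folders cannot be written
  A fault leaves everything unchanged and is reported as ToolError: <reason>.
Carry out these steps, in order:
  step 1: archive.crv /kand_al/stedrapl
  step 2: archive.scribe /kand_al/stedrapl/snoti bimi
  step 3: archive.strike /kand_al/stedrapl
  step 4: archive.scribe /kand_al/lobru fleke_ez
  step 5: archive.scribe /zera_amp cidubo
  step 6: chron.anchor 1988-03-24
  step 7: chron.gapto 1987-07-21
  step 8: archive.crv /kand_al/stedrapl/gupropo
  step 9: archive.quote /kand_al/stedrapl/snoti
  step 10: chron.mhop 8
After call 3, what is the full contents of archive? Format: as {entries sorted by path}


Answer: {kand_al/, kand_al/stedrapl/, kand_al/stedrapl/snoti=bimi}

Derivation:
-> crv(p=/kand_al/stedrapl)
<- ok
-> scribe(p=/kand_al/stedrapl/snoti, c=bimi)
<- created
-> strike(p=/kand_al/stedrapl)
<- ToolError: not empty
-> scribe(p=/kand_al/lobru, c=fleke_ez)
<- created
-> scribe(p=/zera_amp, c=cidubo)
<- created
-> anchor(d=1988-03-24)
<- 1988-03-24
-> gapto(d=1987-07-21)
<- -247
-> crv(p=/kand_al/stedrapl/gupropo)
<- ok
-> quote(p=/kand_al/stedrapl/snoti)
<- bimi
-> mhop(n=8)
<- 1988-11-24


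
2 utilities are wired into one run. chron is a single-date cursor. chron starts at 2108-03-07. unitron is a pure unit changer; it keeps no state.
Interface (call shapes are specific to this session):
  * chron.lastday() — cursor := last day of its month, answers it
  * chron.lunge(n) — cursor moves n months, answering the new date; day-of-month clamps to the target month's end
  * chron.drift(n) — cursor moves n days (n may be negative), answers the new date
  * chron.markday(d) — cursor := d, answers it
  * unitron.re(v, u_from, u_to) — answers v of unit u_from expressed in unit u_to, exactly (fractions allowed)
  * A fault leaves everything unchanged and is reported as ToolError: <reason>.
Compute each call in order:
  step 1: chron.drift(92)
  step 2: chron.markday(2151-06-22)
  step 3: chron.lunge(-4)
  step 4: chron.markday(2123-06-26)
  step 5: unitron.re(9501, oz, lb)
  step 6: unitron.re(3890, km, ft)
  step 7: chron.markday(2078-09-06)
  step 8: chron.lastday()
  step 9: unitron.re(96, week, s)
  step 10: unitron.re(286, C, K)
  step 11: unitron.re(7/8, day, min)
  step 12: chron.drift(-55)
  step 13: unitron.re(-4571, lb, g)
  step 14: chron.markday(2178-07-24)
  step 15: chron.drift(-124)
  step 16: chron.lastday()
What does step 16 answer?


Answer: 2178-03-31

Derivation:
Do: chron.drift[n→92]
See: 2108-06-07
Do: chron.markday[d→2151-06-22]
See: 2151-06-22
Do: chron.lunge[n→-4]
See: 2151-02-22
Do: chron.markday[d→2123-06-26]
See: 2123-06-26
Do: unitron.re[v→9501; u_from→oz; u_to→lb]
See: 9501/16
Do: unitron.re[v→3890; u_from→km; u_to→ft]
See: 4862500000/381
Do: chron.markday[d→2078-09-06]
See: 2078-09-06
Do: chron.lastday[]
See: 2078-09-30
Do: unitron.re[v→96; u_from→week; u_to→s]
See: 58060800
Do: unitron.re[v→286; u_from→C; u_to→K]
See: 11183/20
Do: unitron.re[v→7/8; u_from→day; u_to→min]
See: 1260
Do: chron.drift[n→-55]
See: 2078-08-06
Do: unitron.re[v→-4571; u_from→lb; u_to→g]
See: -207337072327/100000
Do: chron.markday[d→2178-07-24]
See: 2178-07-24
Do: chron.drift[n→-124]
See: 2178-03-22
Do: chron.lastday[]
See: 2178-03-31


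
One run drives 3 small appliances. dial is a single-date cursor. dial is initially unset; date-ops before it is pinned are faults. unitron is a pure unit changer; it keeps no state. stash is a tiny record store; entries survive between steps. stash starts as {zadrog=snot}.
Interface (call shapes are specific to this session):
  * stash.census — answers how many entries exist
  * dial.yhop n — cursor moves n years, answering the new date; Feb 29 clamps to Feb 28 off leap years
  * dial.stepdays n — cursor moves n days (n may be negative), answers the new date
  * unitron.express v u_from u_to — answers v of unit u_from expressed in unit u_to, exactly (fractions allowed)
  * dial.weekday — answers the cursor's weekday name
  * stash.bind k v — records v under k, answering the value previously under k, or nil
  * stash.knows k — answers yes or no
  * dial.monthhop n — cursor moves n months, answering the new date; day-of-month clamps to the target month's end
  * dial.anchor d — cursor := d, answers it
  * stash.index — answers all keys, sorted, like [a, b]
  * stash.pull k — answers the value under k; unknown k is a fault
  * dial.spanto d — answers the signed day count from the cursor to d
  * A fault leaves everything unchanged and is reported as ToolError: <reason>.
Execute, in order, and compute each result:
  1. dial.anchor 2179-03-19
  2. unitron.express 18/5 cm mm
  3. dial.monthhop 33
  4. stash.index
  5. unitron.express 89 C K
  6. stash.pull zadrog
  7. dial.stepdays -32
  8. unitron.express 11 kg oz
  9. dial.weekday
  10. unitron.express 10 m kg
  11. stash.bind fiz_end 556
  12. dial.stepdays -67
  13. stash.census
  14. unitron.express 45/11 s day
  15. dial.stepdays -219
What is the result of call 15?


·→ dial.anchor(d→2179-03-19)
·← 2179-03-19
·→ unitron.express(v→18/5, u_from→cm, u_to→mm)
·← 36
·→ dial.monthhop(n→33)
·← 2181-12-19
·→ stash.index()
·← [zadrog]
·→ unitron.express(v→89, u_from→C, u_to→K)
·← 7243/20
·→ stash.pull(k→zadrog)
·← snot
·→ dial.stepdays(n→-32)
·← 2181-11-17
·→ unitron.express(v→11, u_from→kg, u_to→oz)
·← 1600000000/4123567
·→ dial.weekday()
·← Saturday
·→ unitron.express(v→10, u_from→m, u_to→kg)
·← ToolError: incompatible units
·→ stash.bind(k→fiz_end, v→556)
·← nil
·→ dial.stepdays(n→-67)
·← 2181-09-11
·→ stash.census()
·← 2
·→ unitron.express(v→45/11, u_from→s, u_to→day)
·← 1/21120
·→ dial.stepdays(n→-219)
·← 2181-02-04

Answer: 2181-02-04


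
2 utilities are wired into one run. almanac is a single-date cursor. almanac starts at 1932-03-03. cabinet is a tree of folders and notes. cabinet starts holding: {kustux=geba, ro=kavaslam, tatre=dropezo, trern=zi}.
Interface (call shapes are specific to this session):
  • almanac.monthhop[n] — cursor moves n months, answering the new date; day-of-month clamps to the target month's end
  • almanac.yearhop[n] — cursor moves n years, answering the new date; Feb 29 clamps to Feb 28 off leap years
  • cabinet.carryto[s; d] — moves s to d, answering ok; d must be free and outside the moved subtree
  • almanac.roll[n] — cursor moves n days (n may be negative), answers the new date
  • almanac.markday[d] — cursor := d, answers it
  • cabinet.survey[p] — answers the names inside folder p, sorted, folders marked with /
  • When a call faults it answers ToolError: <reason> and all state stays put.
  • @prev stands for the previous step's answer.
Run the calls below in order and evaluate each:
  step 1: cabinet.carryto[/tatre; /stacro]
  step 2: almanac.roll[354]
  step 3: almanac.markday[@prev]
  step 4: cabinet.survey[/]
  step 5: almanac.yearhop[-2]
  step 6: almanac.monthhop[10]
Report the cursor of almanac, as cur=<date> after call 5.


Answer: cur=1931-02-20

Derivation:
I try cabinet.carryto(s→/tatre, d→/stacro), → ok.
I use almanac.roll(n→354): 1933-02-20.
I invoke almanac.markday(d→@prev), and see 1933-02-20.
Invoking cabinet.survey(p→/), yielding [kustux, ro, stacro, trern].
I use almanac.yearhop(n→-2), which returns 1931-02-20.
I call almanac.monthhop(n→10), giving 1931-12-20.


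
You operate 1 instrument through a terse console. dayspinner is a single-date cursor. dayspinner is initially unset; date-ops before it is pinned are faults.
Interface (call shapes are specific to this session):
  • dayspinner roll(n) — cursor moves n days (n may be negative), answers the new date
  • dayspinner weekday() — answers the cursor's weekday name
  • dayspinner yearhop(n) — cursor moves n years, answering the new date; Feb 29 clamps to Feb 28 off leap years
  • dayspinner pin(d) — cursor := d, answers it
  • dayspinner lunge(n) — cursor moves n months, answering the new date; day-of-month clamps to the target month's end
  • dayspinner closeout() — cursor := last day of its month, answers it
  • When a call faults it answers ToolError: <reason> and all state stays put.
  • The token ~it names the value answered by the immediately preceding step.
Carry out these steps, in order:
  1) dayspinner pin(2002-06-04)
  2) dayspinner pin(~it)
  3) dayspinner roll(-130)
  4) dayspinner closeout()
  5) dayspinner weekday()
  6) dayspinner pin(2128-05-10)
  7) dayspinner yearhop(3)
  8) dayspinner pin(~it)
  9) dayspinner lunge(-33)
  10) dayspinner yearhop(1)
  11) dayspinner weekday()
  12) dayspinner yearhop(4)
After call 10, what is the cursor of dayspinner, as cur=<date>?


# dayspinner pin(d: 2002-06-04) ~> 2002-06-04
# dayspinner pin(d: ~it) ~> 2002-06-04
# dayspinner roll(n: -130) ~> 2002-01-25
# dayspinner closeout() ~> 2002-01-31
# dayspinner weekday() ~> Thursday
# dayspinner pin(d: 2128-05-10) ~> 2128-05-10
# dayspinner yearhop(n: 3) ~> 2131-05-10
# dayspinner pin(d: ~it) ~> 2131-05-10
# dayspinner lunge(n: -33) ~> 2128-08-10
# dayspinner yearhop(n: 1) ~> 2129-08-10
# dayspinner weekday() ~> Wednesday
# dayspinner yearhop(n: 4) ~> 2133-08-10

Answer: cur=2129-08-10
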